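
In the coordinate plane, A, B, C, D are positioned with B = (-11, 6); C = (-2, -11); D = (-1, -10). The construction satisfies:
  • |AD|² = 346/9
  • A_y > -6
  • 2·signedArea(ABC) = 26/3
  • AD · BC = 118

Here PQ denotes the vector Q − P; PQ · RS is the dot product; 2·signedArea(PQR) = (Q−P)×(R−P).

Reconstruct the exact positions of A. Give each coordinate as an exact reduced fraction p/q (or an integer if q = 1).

A = (-14/3, -5)

1. A_x = -14/3  [AD · BC = 118 ∩ 2·signedArea(ABC) = 26/3]
2. A_y = -5  [AD · BC = 118 ∩ 2·signedArea(ABC) = 26/3]
   → A = (-14/3, -5)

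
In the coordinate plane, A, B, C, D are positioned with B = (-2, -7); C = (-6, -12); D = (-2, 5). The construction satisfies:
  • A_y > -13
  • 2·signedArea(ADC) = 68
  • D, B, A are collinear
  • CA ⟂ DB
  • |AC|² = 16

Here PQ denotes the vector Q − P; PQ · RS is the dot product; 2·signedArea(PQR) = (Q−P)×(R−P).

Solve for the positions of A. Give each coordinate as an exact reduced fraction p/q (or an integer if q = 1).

A = (-2, -12)

1. A_x = -2  [D, B, A are collinear ∩ CA ⟂ DB]
2. A_y = -12  [D, B, A are collinear ∩ CA ⟂ DB]
   → A = (-2, -12)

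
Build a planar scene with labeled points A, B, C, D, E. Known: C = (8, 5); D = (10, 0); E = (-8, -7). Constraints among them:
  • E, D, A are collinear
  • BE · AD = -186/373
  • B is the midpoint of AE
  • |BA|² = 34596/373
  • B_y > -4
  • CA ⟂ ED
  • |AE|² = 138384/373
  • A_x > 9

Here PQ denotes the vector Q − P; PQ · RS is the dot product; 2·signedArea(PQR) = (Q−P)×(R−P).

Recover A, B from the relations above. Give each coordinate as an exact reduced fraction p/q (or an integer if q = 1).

1. A_x = 3712/373  [E, D, A are collinear ∩ CA ⟂ ED]
2. A_y = -7/373  [E, D, A are collinear ∩ CA ⟂ ED]
   → A = (3712/373, -7/373)
3. B_x = 364/373  [B is the midpoint of AE]
4. B_y = -1309/373  [B is the midpoint of AE]
   → B = (364/373, -1309/373)

A = (3712/373, -7/373)
B = (364/373, -1309/373)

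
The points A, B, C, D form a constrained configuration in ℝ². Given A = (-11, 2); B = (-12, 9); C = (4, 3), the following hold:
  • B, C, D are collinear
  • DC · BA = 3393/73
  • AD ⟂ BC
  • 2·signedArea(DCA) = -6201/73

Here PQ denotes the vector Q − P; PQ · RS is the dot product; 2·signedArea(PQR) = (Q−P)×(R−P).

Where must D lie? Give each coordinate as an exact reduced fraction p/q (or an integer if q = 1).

D = (-644/73, 570/73)

1. D_x = -644/73  [B, C, D are collinear ∩ AD ⟂ BC]
2. D_y = 570/73  [B, C, D are collinear ∩ AD ⟂ BC]
   → D = (-644/73, 570/73)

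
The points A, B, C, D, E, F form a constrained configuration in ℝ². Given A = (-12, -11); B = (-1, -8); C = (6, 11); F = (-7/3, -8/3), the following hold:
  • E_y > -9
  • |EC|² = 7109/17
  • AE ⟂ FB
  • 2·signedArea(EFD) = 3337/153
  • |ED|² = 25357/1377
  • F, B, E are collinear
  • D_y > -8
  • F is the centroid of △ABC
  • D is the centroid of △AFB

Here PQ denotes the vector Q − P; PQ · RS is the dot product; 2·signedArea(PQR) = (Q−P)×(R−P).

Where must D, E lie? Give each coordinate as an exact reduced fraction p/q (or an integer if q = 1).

1. D_x = -46/9  [D is the centroid of △AFB]
2. D_y = -65/9  [D is the centroid of △AFB]
   → D = (-46/9, -65/9)
3. E_x = -16/17  [F, B, E are collinear ∩ AE ⟂ FB]
4. E_y = -140/17  [F, B, E are collinear ∩ AE ⟂ FB]
   → E = (-16/17, -140/17)

D = (-46/9, -65/9)
E = (-16/17, -140/17)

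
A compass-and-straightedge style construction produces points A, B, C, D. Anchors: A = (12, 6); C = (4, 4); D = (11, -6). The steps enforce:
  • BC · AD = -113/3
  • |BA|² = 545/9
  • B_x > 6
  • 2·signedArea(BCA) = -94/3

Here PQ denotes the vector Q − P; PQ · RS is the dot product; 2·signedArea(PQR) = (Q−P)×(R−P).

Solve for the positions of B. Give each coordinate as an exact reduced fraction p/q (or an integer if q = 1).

B = (19/3, 2/3)

1. B_x = 19/3  [2·signedArea(BCA) = -94/3 ∩ BC · AD = -113/3]
2. B_y = 2/3  [2·signedArea(BCA) = -94/3 ∩ BC · AD = -113/3]
   → B = (19/3, 2/3)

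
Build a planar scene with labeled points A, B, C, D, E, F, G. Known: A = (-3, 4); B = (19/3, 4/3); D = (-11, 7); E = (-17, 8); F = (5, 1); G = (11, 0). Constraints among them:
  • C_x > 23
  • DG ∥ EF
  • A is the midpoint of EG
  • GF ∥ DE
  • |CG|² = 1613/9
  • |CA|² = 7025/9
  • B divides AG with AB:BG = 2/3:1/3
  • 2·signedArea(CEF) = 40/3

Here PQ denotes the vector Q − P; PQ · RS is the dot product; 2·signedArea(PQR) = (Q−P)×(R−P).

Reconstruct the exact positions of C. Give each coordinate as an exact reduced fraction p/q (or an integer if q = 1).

C = (71/3, -13/3)

1. C_x = 71/3  [line 7·x + 22·y + -211/3 = 0 ∩ |CG|² = 1613/9]
2. C_y = -13/3  [line 7·x + 22·y + -211/3 = 0 ∩ |CG|² = 1613/9]
   → C = (71/3, -13/3)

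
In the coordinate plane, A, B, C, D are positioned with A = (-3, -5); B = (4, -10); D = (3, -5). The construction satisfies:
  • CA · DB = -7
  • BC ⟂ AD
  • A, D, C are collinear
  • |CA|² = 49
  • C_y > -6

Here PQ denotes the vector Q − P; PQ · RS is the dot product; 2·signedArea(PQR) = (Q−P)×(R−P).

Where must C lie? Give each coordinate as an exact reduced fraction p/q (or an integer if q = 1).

C = (4, -5)

1. C_x = 4  [A, D, C are collinear ∩ BC ⟂ AD]
2. C_y = -5  [A, D, C are collinear ∩ BC ⟂ AD]
   → C = (4, -5)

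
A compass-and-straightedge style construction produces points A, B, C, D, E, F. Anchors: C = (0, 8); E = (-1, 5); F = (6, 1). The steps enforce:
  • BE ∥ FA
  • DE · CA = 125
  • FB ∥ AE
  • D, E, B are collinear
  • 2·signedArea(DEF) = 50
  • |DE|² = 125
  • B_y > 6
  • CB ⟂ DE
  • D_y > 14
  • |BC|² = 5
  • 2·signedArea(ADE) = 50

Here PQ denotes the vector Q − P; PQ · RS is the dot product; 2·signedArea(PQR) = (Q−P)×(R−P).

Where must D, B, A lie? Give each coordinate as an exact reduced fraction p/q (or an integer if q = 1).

1. D_x = -6  [line 4·x + 7·y + -81 = 0 ∩ |DE|² = 125]
2. D_y = 15  [line 4·x + 7·y + -81 = 0 ∩ |DE|² = 125]
   → D = (-6, 15)
3. B_x = -2  [D, E, B are collinear ∩ CB ⟂ DE]
4. B_y = 7  [D, E, B are collinear ∩ CB ⟂ DE]
   → B = (-2, 7)
5. A_x = 7  [FB ∥ AE ∩ BE ∥ FA]
6. A_y = -1  [FB ∥ AE ∩ BE ∥ FA]
   → A = (7, -1)

A = (7, -1)
B = (-2, 7)
D = (-6, 15)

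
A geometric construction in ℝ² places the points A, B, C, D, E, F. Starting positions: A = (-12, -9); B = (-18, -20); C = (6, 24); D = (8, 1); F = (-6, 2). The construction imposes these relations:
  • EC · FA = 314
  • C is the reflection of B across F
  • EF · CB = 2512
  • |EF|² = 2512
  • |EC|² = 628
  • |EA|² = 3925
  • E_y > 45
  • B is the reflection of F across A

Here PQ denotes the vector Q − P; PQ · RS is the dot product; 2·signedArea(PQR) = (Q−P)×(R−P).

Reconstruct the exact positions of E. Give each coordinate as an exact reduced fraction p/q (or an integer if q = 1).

1. E_x = 18  [line 24·x + 44·y + -2456 = 0 ∩ |EC|² = 628]
2. E_y = 46  [line 24·x + 44·y + -2456 = 0 ∩ |EC|² = 628]
   → E = (18, 46)

E = (18, 46)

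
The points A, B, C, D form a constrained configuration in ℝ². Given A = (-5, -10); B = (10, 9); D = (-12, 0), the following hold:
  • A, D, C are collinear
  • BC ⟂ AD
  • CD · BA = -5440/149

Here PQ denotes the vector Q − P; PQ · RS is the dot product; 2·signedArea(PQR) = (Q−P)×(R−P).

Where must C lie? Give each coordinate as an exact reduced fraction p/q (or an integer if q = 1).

C = (-1340/149, -640/149)

1. C_x = -1340/149  [A, D, C are collinear ∩ BC ⟂ AD]
2. C_y = -640/149  [A, D, C are collinear ∩ BC ⟂ AD]
   → C = (-1340/149, -640/149)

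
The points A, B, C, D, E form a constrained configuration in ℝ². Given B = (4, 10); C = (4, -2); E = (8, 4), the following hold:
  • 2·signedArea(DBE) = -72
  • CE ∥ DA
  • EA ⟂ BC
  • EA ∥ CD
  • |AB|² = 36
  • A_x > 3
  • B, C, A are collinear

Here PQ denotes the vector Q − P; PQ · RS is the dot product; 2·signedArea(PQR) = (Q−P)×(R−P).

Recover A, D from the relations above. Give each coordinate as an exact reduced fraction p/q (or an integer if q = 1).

A = (4, 4)
D = (0, -2)

1. A_x = 4  [B, C, A are collinear ∩ EA ⟂ BC]
2. A_y = 4  [B, C, A are collinear ∩ EA ⟂ BC]
   → A = (4, 4)
3. D_x = 0  [CE ∥ DA ∩ EA ∥ CD]
4. D_y = -2  [CE ∥ DA ∩ EA ∥ CD]
   → D = (0, -2)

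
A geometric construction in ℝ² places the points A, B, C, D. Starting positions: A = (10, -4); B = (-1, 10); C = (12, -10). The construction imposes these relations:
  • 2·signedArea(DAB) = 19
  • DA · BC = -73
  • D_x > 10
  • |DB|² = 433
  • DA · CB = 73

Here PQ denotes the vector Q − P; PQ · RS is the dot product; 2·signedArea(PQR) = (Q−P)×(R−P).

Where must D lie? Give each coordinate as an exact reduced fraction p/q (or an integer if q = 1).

D = (11, -7)

1. D_x = 11  [DA · BC = -73 ∩ 2·signedArea(DAB) = 19]
2. D_y = -7  [DA · BC = -73 ∩ 2·signedArea(DAB) = 19]
   → D = (11, -7)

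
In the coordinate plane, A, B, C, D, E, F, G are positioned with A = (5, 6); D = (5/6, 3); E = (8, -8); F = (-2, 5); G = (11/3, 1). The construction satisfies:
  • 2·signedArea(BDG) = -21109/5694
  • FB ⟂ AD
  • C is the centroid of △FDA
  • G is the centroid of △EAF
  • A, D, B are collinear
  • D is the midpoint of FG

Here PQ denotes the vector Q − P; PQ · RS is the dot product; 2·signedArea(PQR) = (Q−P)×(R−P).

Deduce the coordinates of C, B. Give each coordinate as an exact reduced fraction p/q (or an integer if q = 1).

B = (-80/949, 2220/949)
C = (23/18, 14/3)

1. C_x = 23/18  [C is the centroid of △FDA]
2. C_y = 14/3  [C is the centroid of △FDA]
   → C = (23/18, 14/3)
3. B_x = -80/949  [A, D, B are collinear ∩ FB ⟂ AD]
4. B_y = 2220/949  [A, D, B are collinear ∩ FB ⟂ AD]
   → B = (-80/949, 2220/949)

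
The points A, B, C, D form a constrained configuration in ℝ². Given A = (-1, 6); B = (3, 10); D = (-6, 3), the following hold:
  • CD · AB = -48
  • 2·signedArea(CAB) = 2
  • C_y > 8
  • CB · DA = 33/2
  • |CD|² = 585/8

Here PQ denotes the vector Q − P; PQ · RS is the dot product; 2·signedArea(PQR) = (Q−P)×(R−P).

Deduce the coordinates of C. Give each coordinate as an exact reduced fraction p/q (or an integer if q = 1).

1. C_x = 3/4  [CD · AB = -48 ∩ 2·signedArea(CAB) = 2]
2. C_y = 33/4  [CD · AB = -48 ∩ 2·signedArea(CAB) = 2]
   → C = (3/4, 33/4)

C = (3/4, 33/4)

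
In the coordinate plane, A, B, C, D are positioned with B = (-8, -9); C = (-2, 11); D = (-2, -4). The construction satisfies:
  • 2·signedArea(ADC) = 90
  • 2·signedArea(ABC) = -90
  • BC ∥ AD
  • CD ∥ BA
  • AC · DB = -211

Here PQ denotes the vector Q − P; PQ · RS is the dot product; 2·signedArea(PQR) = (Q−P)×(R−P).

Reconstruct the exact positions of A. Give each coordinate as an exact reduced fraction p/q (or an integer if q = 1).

A = (-8, -24)

1. A_x = -8  [BC ∥ AD ∩ CD ∥ BA]
2. A_y = -24  [BC ∥ AD ∩ CD ∥ BA]
   → A = (-8, -24)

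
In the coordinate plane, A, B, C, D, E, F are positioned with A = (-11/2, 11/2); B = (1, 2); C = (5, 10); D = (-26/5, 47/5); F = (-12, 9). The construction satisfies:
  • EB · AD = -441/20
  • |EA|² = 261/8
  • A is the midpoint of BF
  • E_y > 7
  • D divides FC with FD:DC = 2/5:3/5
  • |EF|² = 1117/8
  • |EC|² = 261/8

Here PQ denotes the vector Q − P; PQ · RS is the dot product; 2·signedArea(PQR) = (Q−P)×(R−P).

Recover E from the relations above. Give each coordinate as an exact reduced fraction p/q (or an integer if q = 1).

1. E_x = -1/4  [line -3/10·x + -39/10·y + 603/20 = 0 ∩ |EC|² = 261/8]
2. E_y = 31/4  [line -3/10·x + -39/10·y + 603/20 = 0 ∩ |EC|² = 261/8]
   → E = (-1/4, 31/4)

E = (-1/4, 31/4)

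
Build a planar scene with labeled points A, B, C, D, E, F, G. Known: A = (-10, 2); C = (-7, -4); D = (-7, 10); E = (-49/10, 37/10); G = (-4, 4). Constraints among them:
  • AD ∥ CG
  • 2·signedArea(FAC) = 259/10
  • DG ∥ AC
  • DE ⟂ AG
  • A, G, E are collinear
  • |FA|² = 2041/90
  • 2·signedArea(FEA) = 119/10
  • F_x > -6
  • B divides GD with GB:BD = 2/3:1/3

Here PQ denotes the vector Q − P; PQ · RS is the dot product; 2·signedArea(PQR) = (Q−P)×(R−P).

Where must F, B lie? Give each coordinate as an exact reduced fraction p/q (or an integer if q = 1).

B = (-6, 8)
F = (-53/10, 37/30)

1. F_x = -53/10  [2·signedArea(FEA) = 119/10 ∩ 2·signedArea(FAC) = 259/10]
2. F_y = 37/30  [2·signedArea(FEA) = 119/10 ∩ 2·signedArea(FAC) = 259/10]
   → F = (-53/10, 37/30)
3. B_x = -6  [B divides GD with GB:BD = 2/3:1/3]
4. B_y = 8  [B divides GD with GB:BD = 2/3:1/3]
   → B = (-6, 8)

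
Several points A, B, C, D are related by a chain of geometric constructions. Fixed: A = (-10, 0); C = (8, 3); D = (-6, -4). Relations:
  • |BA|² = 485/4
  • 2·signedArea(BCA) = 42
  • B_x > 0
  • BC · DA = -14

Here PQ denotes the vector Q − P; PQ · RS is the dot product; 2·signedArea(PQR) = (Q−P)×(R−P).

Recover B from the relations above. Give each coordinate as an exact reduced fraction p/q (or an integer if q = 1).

1. B_x = 1  [BC · DA = -14 ∩ 2·signedArea(BCA) = 42]
2. B_y = -1/2  [BC · DA = -14 ∩ 2·signedArea(BCA) = 42]
   → B = (1, -1/2)

B = (1, -1/2)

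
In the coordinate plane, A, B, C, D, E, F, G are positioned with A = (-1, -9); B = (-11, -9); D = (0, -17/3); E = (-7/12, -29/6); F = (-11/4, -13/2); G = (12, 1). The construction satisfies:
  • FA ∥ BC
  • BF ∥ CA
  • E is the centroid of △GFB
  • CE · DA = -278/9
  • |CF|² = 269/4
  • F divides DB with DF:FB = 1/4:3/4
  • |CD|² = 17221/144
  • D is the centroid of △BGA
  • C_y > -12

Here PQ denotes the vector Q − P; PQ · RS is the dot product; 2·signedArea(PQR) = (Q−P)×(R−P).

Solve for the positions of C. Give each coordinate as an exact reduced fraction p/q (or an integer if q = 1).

1. C_x = -37/4  [BF ∥ CA ∩ FA ∥ BC]
2. C_y = -23/2  [BF ∥ CA ∩ FA ∥ BC]
   → C = (-37/4, -23/2)

C = (-37/4, -23/2)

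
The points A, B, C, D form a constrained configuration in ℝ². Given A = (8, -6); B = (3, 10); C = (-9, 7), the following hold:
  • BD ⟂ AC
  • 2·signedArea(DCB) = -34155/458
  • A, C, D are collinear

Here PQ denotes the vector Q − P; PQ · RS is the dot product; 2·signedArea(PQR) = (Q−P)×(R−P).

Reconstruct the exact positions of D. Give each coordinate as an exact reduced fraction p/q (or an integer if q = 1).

D = (-1317/458, 1061/458)

1. D_x = -1317/458  [A, C, D are collinear ∩ BD ⟂ AC]
2. D_y = 1061/458  [A, C, D are collinear ∩ BD ⟂ AC]
   → D = (-1317/458, 1061/458)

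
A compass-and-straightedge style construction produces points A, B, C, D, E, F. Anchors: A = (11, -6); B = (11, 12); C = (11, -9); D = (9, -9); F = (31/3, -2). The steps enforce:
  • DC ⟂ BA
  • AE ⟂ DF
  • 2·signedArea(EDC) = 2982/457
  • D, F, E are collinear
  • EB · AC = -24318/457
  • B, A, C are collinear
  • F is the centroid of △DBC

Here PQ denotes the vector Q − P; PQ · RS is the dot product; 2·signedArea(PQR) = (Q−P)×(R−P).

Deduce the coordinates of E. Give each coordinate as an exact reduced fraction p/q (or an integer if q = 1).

1. E_x = 4397/457  [D, F, E are collinear ∩ AE ⟂ DF]
2. E_y = -2622/457  [D, F, E are collinear ∩ AE ⟂ DF]
   → E = (4397/457, -2622/457)

E = (4397/457, -2622/457)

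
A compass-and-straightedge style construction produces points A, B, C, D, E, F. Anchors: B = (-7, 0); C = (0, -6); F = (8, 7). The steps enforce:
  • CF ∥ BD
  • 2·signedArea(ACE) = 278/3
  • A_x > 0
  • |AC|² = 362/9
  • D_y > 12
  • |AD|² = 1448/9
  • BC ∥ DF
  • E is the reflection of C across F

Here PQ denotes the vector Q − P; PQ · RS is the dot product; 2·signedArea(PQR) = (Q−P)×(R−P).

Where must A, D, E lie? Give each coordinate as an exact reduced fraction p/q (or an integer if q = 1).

1. D_x = 1  [BC ∥ DF ∩ CF ∥ BD]
2. D_y = 13  [BC ∥ DF ∩ CF ∥ BD]
   → D = (1, 13)
3. E_x = 16  [E is the reflection of C across F]
4. E_y = 20  [E is the reflection of C across F]
   → E = (16, 20)
5. A_x = 1/3  [line -26·x + 16·y + 10/3 = 0 ∩ |AC|² = 362/9]
6. A_y = 1/3  [line -26·x + 16·y + 10/3 = 0 ∩ |AC|² = 362/9]
   → A = (1/3, 1/3)

A = (1/3, 1/3)
D = (1, 13)
E = (16, 20)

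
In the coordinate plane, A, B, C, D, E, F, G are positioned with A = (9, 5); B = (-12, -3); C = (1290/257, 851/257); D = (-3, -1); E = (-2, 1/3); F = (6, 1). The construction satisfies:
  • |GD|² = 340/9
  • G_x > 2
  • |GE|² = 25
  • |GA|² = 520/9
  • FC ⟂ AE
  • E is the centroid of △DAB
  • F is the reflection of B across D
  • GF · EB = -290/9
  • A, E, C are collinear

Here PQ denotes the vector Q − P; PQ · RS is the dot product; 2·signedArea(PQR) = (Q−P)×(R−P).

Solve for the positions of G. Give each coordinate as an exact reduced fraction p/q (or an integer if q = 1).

1. G_x = 3  [line 10·x + 10/3·y + -280/9 = 0 ∩ |GE|² = 25]
2. G_y = 1/3  [line 10·x + 10/3·y + -280/9 = 0 ∩ |GE|² = 25]
   → G = (3, 1/3)

G = (3, 1/3)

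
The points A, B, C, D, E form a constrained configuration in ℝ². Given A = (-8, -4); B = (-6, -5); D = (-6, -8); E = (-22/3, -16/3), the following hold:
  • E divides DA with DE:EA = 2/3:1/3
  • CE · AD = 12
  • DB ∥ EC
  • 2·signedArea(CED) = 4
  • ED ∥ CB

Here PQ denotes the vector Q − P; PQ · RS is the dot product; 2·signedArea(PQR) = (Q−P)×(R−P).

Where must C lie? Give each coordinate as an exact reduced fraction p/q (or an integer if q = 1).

1. C_x = -22/3  [ED ∥ CB ∩ DB ∥ EC]
2. C_y = -7/3  [ED ∥ CB ∩ DB ∥ EC]
   → C = (-22/3, -7/3)

C = (-22/3, -7/3)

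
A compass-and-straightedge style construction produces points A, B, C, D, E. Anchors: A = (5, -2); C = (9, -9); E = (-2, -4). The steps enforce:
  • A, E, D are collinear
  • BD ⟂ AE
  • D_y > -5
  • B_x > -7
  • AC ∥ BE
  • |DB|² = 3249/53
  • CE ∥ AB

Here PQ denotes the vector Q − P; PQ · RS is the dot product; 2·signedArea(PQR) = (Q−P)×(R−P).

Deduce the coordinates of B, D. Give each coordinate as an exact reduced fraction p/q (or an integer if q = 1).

1. B_x = -6  [AC ∥ BE ∩ CE ∥ AB]
2. B_y = 3  [AC ∥ BE ∩ CE ∥ AB]
   → B = (-6, 3)
3. D_x = -204/53  [A, E, D are collinear ∩ BD ⟂ AE]
4. D_y = -240/53  [A, E, D are collinear ∩ BD ⟂ AE]
   → D = (-204/53, -240/53)

B = (-6, 3)
D = (-204/53, -240/53)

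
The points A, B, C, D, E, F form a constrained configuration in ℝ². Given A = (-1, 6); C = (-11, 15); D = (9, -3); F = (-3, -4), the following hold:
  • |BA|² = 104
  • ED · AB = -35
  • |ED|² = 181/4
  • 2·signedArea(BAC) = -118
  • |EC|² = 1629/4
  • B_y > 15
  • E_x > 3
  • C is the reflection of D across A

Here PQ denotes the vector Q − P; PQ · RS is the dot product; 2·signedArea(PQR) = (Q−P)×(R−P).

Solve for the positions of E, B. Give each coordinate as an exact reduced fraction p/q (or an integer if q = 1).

B = (1, 16)
E = (4, 3/2)

1. B_x = 1  [line -9·x + -10·y + 169 = 0 ∩ |BA|² = 104]
2. B_y = 16  [line -9·x + -10·y + 169 = 0 ∩ |BA|² = 104]
   → B = (1, 16)
3. E_x = 4  [line -2·x + -10·y + 23 = 0 ∩ |EC|² = 1629/4]
4. E_y = 3/2  [line -2·x + -10·y + 23 = 0 ∩ |EC|² = 1629/4]
   → E = (4, 3/2)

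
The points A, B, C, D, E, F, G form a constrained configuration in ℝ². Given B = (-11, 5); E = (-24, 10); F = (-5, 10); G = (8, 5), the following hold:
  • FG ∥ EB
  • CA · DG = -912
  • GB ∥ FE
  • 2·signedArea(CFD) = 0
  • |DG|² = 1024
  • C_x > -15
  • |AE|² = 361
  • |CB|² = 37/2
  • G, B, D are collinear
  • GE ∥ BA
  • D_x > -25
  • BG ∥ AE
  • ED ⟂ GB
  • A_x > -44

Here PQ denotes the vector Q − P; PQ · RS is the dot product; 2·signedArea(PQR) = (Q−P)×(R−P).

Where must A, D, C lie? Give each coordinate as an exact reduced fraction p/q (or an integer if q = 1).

A = (-43, 10)
C = (-29/2, 15/2)
D = (-24, 5)

1. A_x = -43  [BG ∥ AE ∩ GE ∥ BA]
2. A_y = 10  [BG ∥ AE ∩ GE ∥ BA]
   → A = (-43, 10)
3. D_x = -24  [G, B, D are collinear ∩ ED ⟂ GB]
4. D_y = 5  [G, B, D are collinear ∩ ED ⟂ GB]
   → D = (-24, 5)
5. C_x = -29/2  [2·signedArea(CFD) = 0 ∩ CA · DG = -912]
6. C_y = 15/2  [2·signedArea(CFD) = 0 ∩ CA · DG = -912]
   → C = (-29/2, 15/2)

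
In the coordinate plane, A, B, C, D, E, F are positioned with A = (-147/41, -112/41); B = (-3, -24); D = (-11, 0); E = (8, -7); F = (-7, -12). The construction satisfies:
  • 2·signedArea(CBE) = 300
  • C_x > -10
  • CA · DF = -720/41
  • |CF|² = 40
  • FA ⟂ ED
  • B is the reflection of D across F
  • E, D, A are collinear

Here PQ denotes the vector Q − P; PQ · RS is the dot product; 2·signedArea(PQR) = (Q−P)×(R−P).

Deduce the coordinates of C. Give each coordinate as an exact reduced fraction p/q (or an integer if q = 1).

C = (-9, -6)

1. C_x = -9  [2·signedArea(CBE) = 300 ∩ CA · DF = -720/41]
2. C_y = -6  [2·signedArea(CBE) = 300 ∩ CA · DF = -720/41]
   → C = (-9, -6)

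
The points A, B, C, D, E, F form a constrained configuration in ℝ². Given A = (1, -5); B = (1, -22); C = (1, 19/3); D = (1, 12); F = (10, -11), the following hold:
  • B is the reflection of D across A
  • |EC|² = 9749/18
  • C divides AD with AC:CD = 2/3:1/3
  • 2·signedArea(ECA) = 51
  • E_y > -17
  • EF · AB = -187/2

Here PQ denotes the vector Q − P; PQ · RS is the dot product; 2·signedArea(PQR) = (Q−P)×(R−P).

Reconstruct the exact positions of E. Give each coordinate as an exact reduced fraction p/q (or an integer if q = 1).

1. E_x = 11/2  [2·signedArea(ECA) = 51 ∩ EF · AB = -187/2]
2. E_y = -33/2  [2·signedArea(ECA) = 51 ∩ EF · AB = -187/2]
   → E = (11/2, -33/2)

E = (11/2, -33/2)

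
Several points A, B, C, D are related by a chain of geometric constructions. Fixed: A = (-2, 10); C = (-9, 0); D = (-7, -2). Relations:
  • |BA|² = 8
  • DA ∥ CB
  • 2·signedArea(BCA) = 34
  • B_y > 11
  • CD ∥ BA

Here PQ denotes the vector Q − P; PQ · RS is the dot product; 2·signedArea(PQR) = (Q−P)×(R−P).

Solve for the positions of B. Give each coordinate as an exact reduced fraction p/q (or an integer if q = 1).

B = (-4, 12)

1. B_x = -4  [CD ∥ BA ∩ DA ∥ CB]
2. B_y = 12  [CD ∥ BA ∩ DA ∥ CB]
   → B = (-4, 12)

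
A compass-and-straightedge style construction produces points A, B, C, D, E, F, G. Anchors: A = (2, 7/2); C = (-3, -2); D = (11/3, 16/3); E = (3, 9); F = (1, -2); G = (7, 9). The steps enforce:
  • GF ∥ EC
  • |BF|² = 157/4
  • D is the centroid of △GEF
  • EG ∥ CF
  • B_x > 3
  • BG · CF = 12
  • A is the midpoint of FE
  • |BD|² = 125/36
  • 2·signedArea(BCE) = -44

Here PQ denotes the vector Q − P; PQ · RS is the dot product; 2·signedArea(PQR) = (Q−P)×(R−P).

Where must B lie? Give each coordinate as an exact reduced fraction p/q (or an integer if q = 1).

B = (4, 7/2)

1. B_x = 4  [BG · CF = 12 ∩ 2·signedArea(BCE) = -44]
2. B_y = 7/2  [BG · CF = 12 ∩ 2·signedArea(BCE) = -44]
   → B = (4, 7/2)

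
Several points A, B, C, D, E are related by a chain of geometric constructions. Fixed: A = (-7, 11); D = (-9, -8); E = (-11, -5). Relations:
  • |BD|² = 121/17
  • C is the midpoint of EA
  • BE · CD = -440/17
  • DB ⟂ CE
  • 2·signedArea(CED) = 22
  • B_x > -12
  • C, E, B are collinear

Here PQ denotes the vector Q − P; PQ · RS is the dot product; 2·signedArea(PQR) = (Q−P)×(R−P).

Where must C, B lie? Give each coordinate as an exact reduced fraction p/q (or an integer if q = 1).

1. C_x = -9  [C is the midpoint of EA]
2. C_y = 3  [C is the midpoint of EA]
   → C = (-9, 3)
3. B_x = -197/17  [C, E, B are collinear ∩ DB ⟂ CE]
4. B_y = -125/17  [C, E, B are collinear ∩ DB ⟂ CE]
   → B = (-197/17, -125/17)

B = (-197/17, -125/17)
C = (-9, 3)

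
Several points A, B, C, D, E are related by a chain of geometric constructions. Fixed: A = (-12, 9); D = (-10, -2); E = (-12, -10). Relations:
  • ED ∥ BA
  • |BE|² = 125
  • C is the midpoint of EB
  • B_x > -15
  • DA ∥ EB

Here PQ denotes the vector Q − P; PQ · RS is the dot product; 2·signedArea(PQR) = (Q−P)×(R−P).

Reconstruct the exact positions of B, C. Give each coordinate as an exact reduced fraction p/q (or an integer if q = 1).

1. B_x = -14  [ED ∥ BA ∩ DA ∥ EB]
2. B_y = 1  [ED ∥ BA ∩ DA ∥ EB]
   → B = (-14, 1)
3. C_x = -13  [C is the midpoint of EB]
4. C_y = -9/2  [C is the midpoint of EB]
   → C = (-13, -9/2)

B = (-14, 1)
C = (-13, -9/2)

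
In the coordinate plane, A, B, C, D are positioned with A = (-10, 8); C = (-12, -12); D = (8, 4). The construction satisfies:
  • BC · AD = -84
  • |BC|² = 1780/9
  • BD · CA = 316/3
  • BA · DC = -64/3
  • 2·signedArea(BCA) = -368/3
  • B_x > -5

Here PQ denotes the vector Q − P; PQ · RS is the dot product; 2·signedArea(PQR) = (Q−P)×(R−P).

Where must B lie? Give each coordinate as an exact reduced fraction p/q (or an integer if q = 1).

1. B_x = -14/3  [BA · DC = -64/3 ∩ 2·signedArea(BCA) = -368/3]
2. B_y = 0  [BA · DC = -64/3 ∩ 2·signedArea(BCA) = -368/3]
   → B = (-14/3, 0)

B = (-14/3, 0)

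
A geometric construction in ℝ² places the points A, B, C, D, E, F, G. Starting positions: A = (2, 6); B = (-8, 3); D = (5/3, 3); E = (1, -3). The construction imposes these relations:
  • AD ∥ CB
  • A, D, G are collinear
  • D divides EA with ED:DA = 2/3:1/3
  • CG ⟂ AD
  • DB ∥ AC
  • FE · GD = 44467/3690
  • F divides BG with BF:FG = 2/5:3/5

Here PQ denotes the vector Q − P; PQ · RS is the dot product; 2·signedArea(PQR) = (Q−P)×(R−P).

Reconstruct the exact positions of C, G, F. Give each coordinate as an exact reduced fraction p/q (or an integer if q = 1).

1. C_x = -23/3  [AD ∥ CB ∩ DB ∥ AC]
2. C_y = 6  [AD ∥ CB ∩ DB ∥ AC]
   → C = (-23/3, 6)
3. G_x = 463/246  [A, D, G are collinear ∩ CG ⟂ AD]
4. G_y = 405/82  [A, D, G are collinear ∩ CG ⟂ AD]
   → G = (463/246, 405/82)
5. F_x = -2489/615  [F divides BG with BF:FG = 2/5:3/5]
6. F_y = 774/205  [F divides BG with BF:FG = 2/5:3/5]
   → F = (-2489/615, 774/205)

C = (-23/3, 6)
F = (-2489/615, 774/205)
G = (463/246, 405/82)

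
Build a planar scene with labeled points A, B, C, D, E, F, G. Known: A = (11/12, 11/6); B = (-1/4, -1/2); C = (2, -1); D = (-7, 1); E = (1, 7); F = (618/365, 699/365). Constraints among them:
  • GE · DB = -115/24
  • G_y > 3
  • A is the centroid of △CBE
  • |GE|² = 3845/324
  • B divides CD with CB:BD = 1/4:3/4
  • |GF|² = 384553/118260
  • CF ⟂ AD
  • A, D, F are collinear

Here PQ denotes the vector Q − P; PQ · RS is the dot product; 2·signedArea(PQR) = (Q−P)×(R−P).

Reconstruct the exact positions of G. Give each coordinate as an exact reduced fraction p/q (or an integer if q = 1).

G = (17/18, 32/9)

1. G_x = 17/18  [line -27/4·x + 3/2·y + 25/24 = 0 ∩ |GF|² = 384553/118260]
2. G_y = 32/9  [line -27/4·x + 3/2·y + 25/24 = 0 ∩ |GF|² = 384553/118260]
   → G = (17/18, 32/9)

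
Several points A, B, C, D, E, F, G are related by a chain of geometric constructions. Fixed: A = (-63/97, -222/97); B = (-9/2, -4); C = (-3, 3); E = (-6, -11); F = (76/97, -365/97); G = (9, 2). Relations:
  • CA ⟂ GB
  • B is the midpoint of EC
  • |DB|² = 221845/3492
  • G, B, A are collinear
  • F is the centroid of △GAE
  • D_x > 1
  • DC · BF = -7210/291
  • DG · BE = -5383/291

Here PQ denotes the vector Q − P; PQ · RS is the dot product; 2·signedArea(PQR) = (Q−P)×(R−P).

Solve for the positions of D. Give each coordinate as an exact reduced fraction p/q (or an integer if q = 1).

1. D_x = 173/97  [DC · BF = -7210/291 ∩ DG · BE = -5383/291]
2. D_y = 263/291  [DC · BF = -7210/291 ∩ DG · BE = -5383/291]
   → D = (173/97, 263/291)

D = (173/97, 263/291)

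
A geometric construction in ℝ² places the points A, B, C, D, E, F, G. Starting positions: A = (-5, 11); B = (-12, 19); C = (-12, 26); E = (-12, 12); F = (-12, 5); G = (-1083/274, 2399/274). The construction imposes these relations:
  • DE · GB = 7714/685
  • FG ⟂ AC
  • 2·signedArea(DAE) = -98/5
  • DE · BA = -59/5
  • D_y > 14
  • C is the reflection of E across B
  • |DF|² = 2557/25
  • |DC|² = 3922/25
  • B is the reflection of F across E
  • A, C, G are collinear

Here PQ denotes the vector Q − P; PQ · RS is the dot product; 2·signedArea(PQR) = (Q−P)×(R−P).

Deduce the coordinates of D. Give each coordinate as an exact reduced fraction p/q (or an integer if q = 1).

D = (-39/5, 71/5)

1. D_x = -39/5  [DE · BA = -59/5 ∩ 2·signedArea(DAE) = -98/5]
2. D_y = 71/5  [DE · BA = -59/5 ∩ 2·signedArea(DAE) = -98/5]
   → D = (-39/5, 71/5)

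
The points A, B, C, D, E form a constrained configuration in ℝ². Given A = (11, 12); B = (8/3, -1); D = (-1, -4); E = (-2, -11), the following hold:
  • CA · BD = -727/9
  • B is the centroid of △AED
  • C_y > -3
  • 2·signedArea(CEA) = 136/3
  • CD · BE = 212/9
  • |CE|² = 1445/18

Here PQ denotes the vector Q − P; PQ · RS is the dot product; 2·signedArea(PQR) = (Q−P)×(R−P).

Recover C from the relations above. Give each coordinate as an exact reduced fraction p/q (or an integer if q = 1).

C = (5/6, -5/2)

1. C_x = 5/6  [2·signedArea(CEA) = 136/3 ∩ CD · BE = 212/9]
2. C_y = -5/2  [2·signedArea(CEA) = 136/3 ∩ CD · BE = 212/9]
   → C = (5/6, -5/2)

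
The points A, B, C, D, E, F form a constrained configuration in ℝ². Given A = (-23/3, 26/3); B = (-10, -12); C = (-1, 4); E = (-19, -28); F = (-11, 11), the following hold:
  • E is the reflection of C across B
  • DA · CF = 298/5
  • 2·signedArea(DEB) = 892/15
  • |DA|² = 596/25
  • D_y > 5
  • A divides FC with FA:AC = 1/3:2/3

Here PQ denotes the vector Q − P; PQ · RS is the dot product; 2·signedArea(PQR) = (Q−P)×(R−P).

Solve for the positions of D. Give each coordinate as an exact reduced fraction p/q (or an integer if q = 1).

1. D_x = -11/3  [2·signedArea(DEB) = 892/15 ∩ DA · CF = 298/5]
2. D_y = 88/15  [2·signedArea(DEB) = 892/15 ∩ DA · CF = 298/5]
   → D = (-11/3, 88/15)

D = (-11/3, 88/15)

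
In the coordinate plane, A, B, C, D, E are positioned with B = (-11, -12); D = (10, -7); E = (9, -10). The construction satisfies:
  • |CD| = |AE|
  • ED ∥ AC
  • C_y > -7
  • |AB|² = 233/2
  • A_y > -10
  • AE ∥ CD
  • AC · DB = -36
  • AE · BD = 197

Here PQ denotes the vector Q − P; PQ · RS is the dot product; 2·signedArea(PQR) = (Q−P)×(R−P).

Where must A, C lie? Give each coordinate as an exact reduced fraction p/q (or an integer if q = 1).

A = (-1/2, -19/2)
C = (1/2, -13/2)

1. A_x = -1/2  [line -21·x + -5·y + -58 = 0 ∩ |AB|² = 233/2]
2. A_y = -19/2  [line -21·x + -5·y + -58 = 0 ∩ |AB|² = 233/2]
   → A = (-1/2, -19/2)
3. C_x = 1/2  [AC · DB = -36 ∩ AE ∥ CD]
4. C_y = -13/2  [AC · DB = -36 ∩ AE ∥ CD]
   → C = (1/2, -13/2)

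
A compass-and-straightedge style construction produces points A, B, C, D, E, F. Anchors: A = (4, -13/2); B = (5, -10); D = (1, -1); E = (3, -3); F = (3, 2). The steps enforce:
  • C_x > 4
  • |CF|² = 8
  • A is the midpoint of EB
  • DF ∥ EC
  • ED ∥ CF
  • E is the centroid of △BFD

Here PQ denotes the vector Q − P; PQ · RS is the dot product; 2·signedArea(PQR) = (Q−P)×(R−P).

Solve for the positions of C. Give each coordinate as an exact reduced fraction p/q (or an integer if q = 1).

C = (5, 0)

1. C_x = 5  [ED ∥ CF ∩ DF ∥ EC]
2. C_y = 0  [ED ∥ CF ∩ DF ∥ EC]
   → C = (5, 0)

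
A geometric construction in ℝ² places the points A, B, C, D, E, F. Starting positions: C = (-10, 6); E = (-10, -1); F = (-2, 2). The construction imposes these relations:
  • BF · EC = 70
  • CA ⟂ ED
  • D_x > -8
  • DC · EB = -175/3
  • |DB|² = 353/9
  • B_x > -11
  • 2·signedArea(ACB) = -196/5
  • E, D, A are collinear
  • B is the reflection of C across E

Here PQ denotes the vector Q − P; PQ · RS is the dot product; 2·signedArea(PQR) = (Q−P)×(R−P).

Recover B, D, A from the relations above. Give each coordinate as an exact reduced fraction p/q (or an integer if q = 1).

A = (-64/5, 2/5)
B = (-10, -8)
D = (-22/3, -7/3)

1. B_x = -10  [B is the reflection of C across E]
2. B_y = -8  [B is the reflection of C across E]
   → B = (-10, -8)
3. D_y = -7/3  [DC · EB = -175/3]
4. D_x = -22/3  [|DB|² = 353/9]
   → D = (-22/3, -7/3)
5. A_x = -64/5  [E, D, A are collinear ∩ CA ⟂ ED]
6. A_y = 2/5  [E, D, A are collinear ∩ CA ⟂ ED]
   → A = (-64/5, 2/5)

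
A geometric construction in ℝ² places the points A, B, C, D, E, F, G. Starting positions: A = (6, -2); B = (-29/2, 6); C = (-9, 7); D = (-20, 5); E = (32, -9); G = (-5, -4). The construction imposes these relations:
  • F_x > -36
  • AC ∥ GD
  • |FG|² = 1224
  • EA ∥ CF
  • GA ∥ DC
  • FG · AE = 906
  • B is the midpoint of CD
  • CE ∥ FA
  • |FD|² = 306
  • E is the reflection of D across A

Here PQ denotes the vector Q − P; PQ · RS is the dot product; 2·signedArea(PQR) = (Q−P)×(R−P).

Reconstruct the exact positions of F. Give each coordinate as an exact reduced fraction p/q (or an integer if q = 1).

F = (-35, 14)

1. F_x = -35  [CE ∥ FA ∩ EA ∥ CF]
2. F_y = 14  [CE ∥ FA ∩ EA ∥ CF]
   → F = (-35, 14)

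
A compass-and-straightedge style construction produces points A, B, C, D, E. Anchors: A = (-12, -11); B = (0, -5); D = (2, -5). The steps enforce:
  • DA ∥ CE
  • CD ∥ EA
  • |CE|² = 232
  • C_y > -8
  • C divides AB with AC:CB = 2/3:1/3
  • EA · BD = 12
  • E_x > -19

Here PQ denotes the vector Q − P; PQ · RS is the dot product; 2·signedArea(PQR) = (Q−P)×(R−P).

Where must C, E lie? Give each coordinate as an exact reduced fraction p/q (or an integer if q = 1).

1. C_x = -4  [C divides AB with AC:CB = 2/3:1/3]
2. C_y = -7  [C divides AB with AC:CB = 2/3:1/3]
   → C = (-4, -7)
3. E_x = -18  [CD ∥ EA ∩ DA ∥ CE]
4. E_y = -13  [CD ∥ EA ∩ DA ∥ CE]
   → E = (-18, -13)

C = (-4, -7)
E = (-18, -13)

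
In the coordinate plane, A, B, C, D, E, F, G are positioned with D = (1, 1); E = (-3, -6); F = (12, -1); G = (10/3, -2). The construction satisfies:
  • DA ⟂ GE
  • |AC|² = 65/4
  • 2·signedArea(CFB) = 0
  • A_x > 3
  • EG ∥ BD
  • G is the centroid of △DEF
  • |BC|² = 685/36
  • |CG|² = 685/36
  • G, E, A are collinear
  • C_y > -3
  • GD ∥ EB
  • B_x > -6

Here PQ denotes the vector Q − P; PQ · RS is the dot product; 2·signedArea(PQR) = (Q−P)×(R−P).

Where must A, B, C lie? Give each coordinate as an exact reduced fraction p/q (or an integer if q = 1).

A = (305/101, -222/101)
B = (-16/3, -3)
C = (-1, -5/2)

1. A_x = 305/101  [G, E, A are collinear ∩ DA ⟂ GE]
2. A_y = -222/101  [G, E, A are collinear ∩ DA ⟂ GE]
   → A = (305/101, -222/101)
3. B_x = -16/3  [EG ∥ BD ∩ GD ∥ EB]
4. B_y = -3  [EG ∥ BD ∩ GD ∥ EB]
   → B = (-16/3, -3)
5. C_x = -1  [line 2·x + -52/3·y + -124/3 = 0 ∩ |BC|² = 685/36]
6. C_y = -5/2  [line 2·x + -52/3·y + -124/3 = 0 ∩ |BC|² = 685/36]
   → C = (-1, -5/2)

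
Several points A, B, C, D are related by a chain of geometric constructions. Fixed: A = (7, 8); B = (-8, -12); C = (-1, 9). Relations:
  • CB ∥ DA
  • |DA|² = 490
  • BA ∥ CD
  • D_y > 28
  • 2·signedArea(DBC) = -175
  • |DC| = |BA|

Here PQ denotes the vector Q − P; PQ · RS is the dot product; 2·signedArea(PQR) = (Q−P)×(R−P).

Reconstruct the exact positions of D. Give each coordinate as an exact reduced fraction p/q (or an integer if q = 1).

D = (14, 29)

1. D_x = 14  [CB ∥ DA ∩ BA ∥ CD]
2. D_y = 29  [CB ∥ DA ∩ BA ∥ CD]
   → D = (14, 29)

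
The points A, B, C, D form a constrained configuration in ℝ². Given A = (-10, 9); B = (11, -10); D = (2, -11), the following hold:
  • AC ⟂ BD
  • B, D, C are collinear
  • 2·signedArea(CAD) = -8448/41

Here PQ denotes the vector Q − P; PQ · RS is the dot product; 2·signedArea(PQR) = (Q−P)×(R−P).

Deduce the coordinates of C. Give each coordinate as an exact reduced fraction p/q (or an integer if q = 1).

C = (-314/41, -495/41)

1. C_x = -314/41  [B, D, C are collinear ∩ AC ⟂ BD]
2. C_y = -495/41  [B, D, C are collinear ∩ AC ⟂ BD]
   → C = (-314/41, -495/41)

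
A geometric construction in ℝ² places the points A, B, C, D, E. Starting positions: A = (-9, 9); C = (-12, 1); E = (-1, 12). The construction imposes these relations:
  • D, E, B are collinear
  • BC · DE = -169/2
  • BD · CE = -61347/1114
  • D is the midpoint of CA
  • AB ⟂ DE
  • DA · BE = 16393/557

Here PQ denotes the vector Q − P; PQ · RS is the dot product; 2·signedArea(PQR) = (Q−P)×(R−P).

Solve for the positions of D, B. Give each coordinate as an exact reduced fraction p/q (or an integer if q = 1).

B = (-4243/557, 3968/557)
D = (-21/2, 5)

1. D_x = -21/2  [D is the midpoint of CA]
2. D_y = 5  [D is the midpoint of CA]
   → D = (-21/2, 5)
3. B_x = -4243/557  [D, E, B are collinear ∩ AB ⟂ DE]
4. B_y = 3968/557  [D, E, B are collinear ∩ AB ⟂ DE]
   → B = (-4243/557, 3968/557)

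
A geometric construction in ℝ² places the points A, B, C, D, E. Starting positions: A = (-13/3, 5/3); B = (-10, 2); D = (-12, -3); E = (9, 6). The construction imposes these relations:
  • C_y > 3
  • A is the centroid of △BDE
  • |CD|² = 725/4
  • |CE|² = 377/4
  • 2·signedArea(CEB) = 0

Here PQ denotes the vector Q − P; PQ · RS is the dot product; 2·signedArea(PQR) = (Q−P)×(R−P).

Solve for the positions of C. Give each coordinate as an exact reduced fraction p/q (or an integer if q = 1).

1. C_x = -1/2  [line 4·x + -19·y + 78 = 0 ∩ |CD|² = 725/4]
2. C_y = 4  [line 4·x + -19·y + 78 = 0 ∩ |CD|² = 725/4]
   → C = (-1/2, 4)

C = (-1/2, 4)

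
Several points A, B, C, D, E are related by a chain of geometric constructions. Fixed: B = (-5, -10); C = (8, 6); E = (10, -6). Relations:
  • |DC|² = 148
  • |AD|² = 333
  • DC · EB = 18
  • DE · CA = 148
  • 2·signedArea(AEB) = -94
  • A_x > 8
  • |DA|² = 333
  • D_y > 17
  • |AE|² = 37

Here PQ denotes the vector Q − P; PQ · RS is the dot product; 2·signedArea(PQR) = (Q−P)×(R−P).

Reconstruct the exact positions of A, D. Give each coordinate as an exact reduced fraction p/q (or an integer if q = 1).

A = (9, 0)
D = (6, 18)

1. A_x = 9  [line 4·x + -15·y + -36 = 0 ∩ |AE|² = 37]
2. A_y = 0  [line 4·x + -15·y + -36 = 0 ∩ |AE|² = 37]
   → A = (9, 0)
3. D_x = 6  [DE · CA = 148 ∩ DC · EB = 18]
4. D_y = 18  [DE · CA = 148 ∩ DC · EB = 18]
   → D = (6, 18)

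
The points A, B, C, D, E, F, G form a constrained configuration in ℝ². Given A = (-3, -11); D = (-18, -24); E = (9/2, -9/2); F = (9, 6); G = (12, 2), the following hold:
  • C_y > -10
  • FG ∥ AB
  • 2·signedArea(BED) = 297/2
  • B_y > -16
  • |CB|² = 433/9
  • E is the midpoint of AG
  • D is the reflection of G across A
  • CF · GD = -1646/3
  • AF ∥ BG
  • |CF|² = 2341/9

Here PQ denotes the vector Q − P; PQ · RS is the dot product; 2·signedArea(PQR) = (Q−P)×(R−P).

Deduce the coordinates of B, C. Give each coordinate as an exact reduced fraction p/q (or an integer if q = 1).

B = (0, -15)
C = (4, -28/3)

1. B_x = 0  [AF ∥ BG ∩ FG ∥ AB]
2. B_y = -15  [AF ∥ BG ∩ FG ∥ AB]
   → B = (0, -15)
3. C_x = 4  [line 30·x + 26·y + 368/3 = 0 ∩ |CB|² = 433/9]
4. C_y = -28/3  [line 30·x + 26·y + 368/3 = 0 ∩ |CB|² = 433/9]
   → C = (4, -28/3)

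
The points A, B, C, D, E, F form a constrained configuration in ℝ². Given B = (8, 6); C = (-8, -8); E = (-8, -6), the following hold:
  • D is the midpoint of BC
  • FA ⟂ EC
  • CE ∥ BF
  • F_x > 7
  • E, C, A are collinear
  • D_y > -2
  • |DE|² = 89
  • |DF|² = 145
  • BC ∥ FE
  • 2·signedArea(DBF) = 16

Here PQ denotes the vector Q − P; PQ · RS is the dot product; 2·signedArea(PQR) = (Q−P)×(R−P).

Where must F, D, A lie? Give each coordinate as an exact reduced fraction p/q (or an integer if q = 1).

A = (-8, 8)
D = (0, -1)
F = (8, 8)

1. F_x = 8  [BC ∥ FE ∩ CE ∥ BF]
2. F_y = 8  [BC ∥ FE ∩ CE ∥ BF]
   → F = (8, 8)
3. D_x = 0  [D is the midpoint of BC]
4. D_y = -1  [D is the midpoint of BC]
   → D = (0, -1)
5. A_x = -8  [E, C, A are collinear ∩ FA ⟂ EC]
6. A_y = 8  [E, C, A are collinear ∩ FA ⟂ EC]
   → A = (-8, 8)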